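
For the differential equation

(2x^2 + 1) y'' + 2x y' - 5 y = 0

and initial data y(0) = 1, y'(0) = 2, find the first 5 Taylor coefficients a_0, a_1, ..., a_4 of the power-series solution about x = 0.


Ansatz: y(x) = sum_{n>=0} a_n x^n, so y'(x) = sum_{n>=1} n a_n x^(n-1) and y''(x) = sum_{n>=2} n(n-1) a_n x^(n-2).
Substitute into P(x) y'' + Q(x) y' + R(x) y = 0 with P(x) = 2x^2 + 1, Q(x) = 2x, R(x) = -5, and match powers of x.
Initial conditions: a_0 = 1, a_1 = 2.
Setting the coefficient of each power of x to zero and solving order by order (substituting the coefficients already found):
  x^0: 2 a_2 - 5 a_0 = 0  ->  2 a_2 = 5 a_0 = 5  ->  a_2 = 5/2
  x^1: 6 a_3 - 3 a_1 = 0  ->  6 a_3 = 3 a_1 = 6  ->  a_3 = 1
  x^2: 12 a_4 + 3 a_2 = 0  ->  12 a_4 = -3 a_2 = -15/2  ->  a_4 = -5/8
Truncated series: y(x) = 1 + 2 x + (5/2) x^2 + x^3 - (5/8) x^4 + O(x^5).

a_0 = 1; a_1 = 2; a_2 = 5/2; a_3 = 1; a_4 = -5/8


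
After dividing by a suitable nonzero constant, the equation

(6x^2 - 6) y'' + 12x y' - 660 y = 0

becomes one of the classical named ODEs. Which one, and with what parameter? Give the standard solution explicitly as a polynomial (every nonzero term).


All three coefficients share the factor -6; dividing through by -6 gives  (1 - x^2) y'' - 2x y' + 110 y = 0.
This matches the Legendre equation (1 - x^2) y'' - 2x y' + n(n+1) y = 0 (note the -2x y' term) with n(n+1) = 110, so n = 10; the polynomial solution is P_10(x).
With y = sum_k a_k x^k, matching x^k gives (k+2)(k+1) a_{k+2} = [k(k+1) - n(n+1)] a_k = (k - 10)(k + 11) a_k. The right side vanishes at k = 10, so the series with the parity of 10 terminates at degree 10.
Standard normalization (P_n(1) = 1): leading coefficient (2n)!/(2^n (n!)^2) = 2432902008176640000/(1024*13168189440000) = 46189/256, so a_10 = 46189/256. Work downward with a_k = (k+1)(k+2) a_{k+2} / ((k - 10)(k + 11)):
  a_8 = (9)(10)(46189/256) / ((8 - 10)(8 + 11)) = (2078505/128)/(-38) = -109395/256
  a_6 = (7)(8)(-109395/256) / ((6 - 10)(6 + 11)) = (-765765/32)/(-68) = 45045/128
  a_4 = (5)(6)(45045/128) / ((4 - 10)(4 + 11)) = (675675/64)/(-90) = -15015/128
  a_2 = (3)(4)(-15015/128) / ((2 - 10)(2 + 11)) = (-45045/32)/(-104) = 3465/256
  a_0 = (1)(2)(3465/256) / ((0 - 10)(0 + 11)) = (3465/128)/(-110) = -63/256
Hence P_10(x) = 46189 x^10/256 - 109395 x^8/256 + 45045 x^6/128 - 15015 x^4/128 + 3465 x^2/256 - 63/256.

P_10(x); series = 46189 x^10/256 - 109395 x^8/256 + 45045 x^6/128 - 15015 x^4/128 + 3465 x^2/256 - 63/256


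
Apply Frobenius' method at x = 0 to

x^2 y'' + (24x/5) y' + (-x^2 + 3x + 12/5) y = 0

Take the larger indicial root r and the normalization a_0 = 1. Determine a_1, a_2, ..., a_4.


Write in Frobenius form y'' + (p(x)/x) y' + (q(x)/x^2) y = 0:
  p(x) = 24/5,  q(x) = -x^2 + 3x + 12/5.
Indicial equation: r(r-1) + (24/5) r + (12/5) = 0 -> roots r_1 = -4/5, r_2 = -3.
Take r = r_1 = -4/5. Let y(x) = x^r sum_{n>=0} a_n x^n with a_0 = 1.
Substitute y = x^r sum a_n x^n and match x^{r+n}. The recurrence is
  D(n) a_n + 3 a_{n-1} - 1 a_{n-2} = 0,  where D(n) = (r+n)(r+n-1) + (24/5)(r+n) + (12/5).
  a_n = [-3 a_{n-1} + 1 a_{n-2}] / D(n).
Since the indicial polynomial factors as (r - r_1)(r - r_2), D(n) = (r_1 + n - r_1)(r_1 + n - r_2) = n(n + 11/5).
Evaluating step by step (a_0 = 1):
  n = 1: D(1) = 1(1 + 11/5) = 16/5; numerator = -3(1) = -3; a_1 = (-3)/(16/5) = -15/16
  n = 2: D(2) = 2(2 + 11/5) = 42/5; numerator = -3(-15/16) + 1(1) = 61/16; a_2 = (61/16)/(42/5) = 305/672
  n = 3: D(3) = 3(3 + 11/5) = 78/5; numerator = -3(305/672) + 1(-15/16) = -515/224; a_3 = (-515/224)/(78/5) = -2575/17472
  n = 4: D(4) = 4(4 + 11/5) = 124/5; numerator = -3(-2575/17472) + 1(305/672) = 15655/17472; a_4 = (15655/17472)/(124/5) = 2525/69888

r = -4/5; a_0 = 1; a_1 = -15/16; a_2 = 305/672; a_3 = -2575/17472; a_4 = 2525/69888


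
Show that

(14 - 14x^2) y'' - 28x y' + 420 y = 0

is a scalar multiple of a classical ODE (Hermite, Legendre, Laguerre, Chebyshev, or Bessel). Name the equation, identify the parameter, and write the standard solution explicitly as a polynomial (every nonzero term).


All three coefficients share the factor 14; dividing through by 14 gives  (1 - x^2) y'' - 2x y' + 30 y = 0.
This matches the Legendre equation (1 - x^2) y'' - 2x y' + n(n+1) y = 0 (note the -2x y' term) with n(n+1) = 30, so n = 5; the polynomial solution is P_5(x).
With y = sum_k a_k x^k, matching x^k gives (k+2)(k+1) a_{k+2} = [k(k+1) - n(n+1)] a_k = (k - 5)(k + 6) a_k. The right side vanishes at k = 5, so the series with the parity of 5 terminates at degree 5.
Standard normalization (P_n(1) = 1): leading coefficient (2n)!/(2^n (n!)^2) = 3628800/(32*14400) = 63/8, so a_5 = 63/8. Work downward with a_k = (k+1)(k+2) a_{k+2} / ((k - 5)(k + 6)):
  a_3 = (4)(5)(63/8) / ((3 - 5)(3 + 6)) = (315/2)/(-18) = -35/4
  a_1 = (2)(3)(-35/4) / ((1 - 5)(1 + 6)) = (-105/2)/(-28) = 15/8
Hence P_5(x) = 63 x^5/8 - 35 x^3/4 + 15 x/8.

P_5(x); series = 63 x^5/8 - 35 x^3/4 + 15 x/8


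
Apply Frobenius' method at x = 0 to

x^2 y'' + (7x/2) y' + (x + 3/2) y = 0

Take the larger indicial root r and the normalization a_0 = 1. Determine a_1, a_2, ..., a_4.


Write in Frobenius form y'' + (p(x)/x) y' + (q(x)/x^2) y = 0:
  p(x) = 7/2,  q(x) = x + 3/2.
Indicial equation: r(r-1) + (7/2) r + (3/2) = 0 -> roots r_1 = -1, r_2 = -3/2.
Take r = r_1 = -1. Let y(x) = x^r sum_{n>=0} a_n x^n with a_0 = 1.
Substitute y = x^r sum a_n x^n and match x^{r+n}. The recurrence is
  D(n) a_n + 1 a_{n-1} = 0,  where D(n) = (r+n)(r+n-1) + (7/2)(r+n) + (3/2).
  a_n = -1 / D(n) * a_{n-1}.
Since the indicial polynomial factors as (r - r_1)(r - r_2), D(n) = (r_1 + n - r_1)(r_1 + n - r_2) = n(n + 1/2).
Evaluating step by step (a_0 = 1):
  n = 1: D(1) = 1(1 + 1/2) = 3/2; numerator = -1(1) = -1; a_1 = (-1)/(3/2) = -2/3
  n = 2: D(2) = 2(2 + 1/2) = 5; numerator = -1(-2/3) = 2/3; a_2 = (2/3)/(5) = 2/15
  n = 3: D(3) = 3(3 + 1/2) = 21/2; numerator = -1(2/15) = -2/15; a_3 = (-2/15)/(21/2) = -4/315
  n = 4: D(4) = 4(4 + 1/2) = 18; numerator = -1(-4/315) = 4/315; a_4 = (4/315)/(18) = 2/2835

r = -1; a_0 = 1; a_1 = -2/3; a_2 = 2/15; a_3 = -4/315; a_4 = 2/2835


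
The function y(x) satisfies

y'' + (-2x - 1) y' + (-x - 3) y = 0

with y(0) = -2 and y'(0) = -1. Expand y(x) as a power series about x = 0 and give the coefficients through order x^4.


Ansatz: y(x) = sum_{n>=0} a_n x^n, so y'(x) = sum_{n>=1} n a_n x^(n-1) and y''(x) = sum_{n>=2} n(n-1) a_n x^(n-2).
Substitute into P(x) y'' + Q(x) y' + R(x) y = 0 with P(x) = 1, Q(x) = -2x - 1, R(x) = -x - 3, and match powers of x.
Initial conditions: a_0 = -2, a_1 = -1.
Setting the coefficient of each power of x to zero and solving order by order (substituting the coefficients already found):
  x^0: 2 a_2 - a_1 - 3 a_0 = 0  ->  2 a_2 = a_1 + 3 a_0 = -7  ->  a_2 = -7/2
  x^1: 6 a_3 - 2 a_2 - 5 a_1 - a_0 = 0  ->  6 a_3 = 2 a_2 + 5 a_1 + a_0 = -14  ->  a_3 = -7/3
  x^2: 12 a_4 - 3 a_3 - 7 a_2 - a_1 = 0  ->  12 a_4 = 3 a_3 + 7 a_2 + a_1 = -65/2  ->  a_4 = -65/24
Truncated series: y(x) = -2 - x - (7/2) x^2 - (7/3) x^3 - (65/24) x^4 + O(x^5).

a_0 = -2; a_1 = -1; a_2 = -7/2; a_3 = -7/3; a_4 = -65/24


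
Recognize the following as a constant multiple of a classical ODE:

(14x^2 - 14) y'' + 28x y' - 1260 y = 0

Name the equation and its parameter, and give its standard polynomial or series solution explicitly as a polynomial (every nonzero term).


All three coefficients share the factor -14; dividing through by -14 gives  (1 - x^2) y'' - 2x y' + 90 y = 0.
This matches the Legendre equation (1 - x^2) y'' - 2x y' + n(n+1) y = 0 (note the -2x y' term) with n(n+1) = 90, so n = 9; the polynomial solution is P_9(x).
With y = sum_k a_k x^k, matching x^k gives (k+2)(k+1) a_{k+2} = [k(k+1) - n(n+1)] a_k = (k - 9)(k + 10) a_k. The right side vanishes at k = 9, so the series with the parity of 9 terminates at degree 9.
Standard normalization (P_n(1) = 1): leading coefficient (2n)!/(2^n (n!)^2) = 6402373705728000/(512*131681894400) = 12155/128, so a_9 = 12155/128. Work downward with a_k = (k+1)(k+2) a_{k+2} / ((k - 9)(k + 10)):
  a_7 = (8)(9)(12155/128) / ((7 - 9)(7 + 10)) = (109395/16)/(-34) = -6435/32
  a_5 = (6)(7)(-6435/32) / ((5 - 9)(5 + 10)) = (-135135/16)/(-60) = 9009/64
  a_3 = (4)(5)(9009/64) / ((3 - 9)(3 + 10)) = (45045/16)/(-78) = -1155/32
  a_1 = (2)(3)(-1155/32) / ((1 - 9)(1 + 10)) = (-3465/16)/(-88) = 315/128
Hence P_9(x) = 12155 x^9/128 - 6435 x^7/32 + 9009 x^5/64 - 1155 x^3/32 + 315 x/128.

P_9(x); series = 12155 x^9/128 - 6435 x^7/32 + 9009 x^5/64 - 1155 x^3/32 + 315 x/128


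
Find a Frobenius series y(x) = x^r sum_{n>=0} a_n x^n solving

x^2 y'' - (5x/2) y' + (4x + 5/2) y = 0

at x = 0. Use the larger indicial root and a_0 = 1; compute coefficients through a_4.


Write in Frobenius form y'' + (p(x)/x) y' + (q(x)/x^2) y = 0:
  p(x) = -5/2,  q(x) = 4x + 5/2.
Indicial equation: r(r-1) + (-5/2) r + (5/2) = 0 -> roots r_1 = 5/2, r_2 = 1.
Take r = r_1 = 5/2. Let y(x) = x^r sum_{n>=0} a_n x^n with a_0 = 1.
Substitute y = x^r sum a_n x^n and match x^{r+n}. The recurrence is
  D(n) a_n + 4 a_{n-1} = 0,  where D(n) = (r+n)(r+n-1) + (-5/2)(r+n) + (5/2).
  a_n = -4 / D(n) * a_{n-1}.
Since the indicial polynomial factors as (r - r_1)(r - r_2), D(n) = (r_1 + n - r_1)(r_1 + n - r_2) = n(n + 3/2).
Evaluating step by step (a_0 = 1):
  n = 1: D(1) = 1(1 + 3/2) = 5/2; numerator = -4(1) = -4; a_1 = (-4)/(5/2) = -8/5
  n = 2: D(2) = 2(2 + 3/2) = 7; numerator = -4(-8/5) = 32/5; a_2 = (32/5)/(7) = 32/35
  n = 3: D(3) = 3(3 + 3/2) = 27/2; numerator = -4(32/35) = -128/35; a_3 = (-128/35)/(27/2) = -256/945
  n = 4: D(4) = 4(4 + 3/2) = 22; numerator = -4(-256/945) = 1024/945; a_4 = (1024/945)/(22) = 512/10395

r = 5/2; a_0 = 1; a_1 = -8/5; a_2 = 32/35; a_3 = -256/945; a_4 = 512/10395


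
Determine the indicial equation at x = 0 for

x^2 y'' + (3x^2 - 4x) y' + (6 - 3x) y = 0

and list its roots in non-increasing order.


Divide by x^2 to reach normal form y'' + P_1(x) y' + P_2(x) y = 0 with P_1(x) = 3 - 4/x and P_2(x) = -3/x + 6/x^2.
x = 0 is a singular point because the y'-coefficient 3 - 4/x has a pole at x = 0 and the y-coefficient -3/x + 6/x^2 has a pole at x = 0.
It is a regular singular point because x P_1(x) = p(x) = 3x - 4 and x^2 P_2(x) = q(x) = 6 - 3x are polynomials, hence analytic at x = 0.
p(0) = -4,  q(0) = 6.
Indicial equation: r(r-1) + p(0) r + q(0) = 0, i.e. r^2 + (p(0) - 1) r + q(0) = 0, i.e. r^2 - 5 r + 6 = 0.
Discriminant: (-5)^2 - 4(6) = 1, so r = (5 ± 1)/2.
Solving: r_1 = 3, r_2 = 2.

indicial: r^2 - 5 r + 6 = 0; roots r_1 = 3, r_2 = 2


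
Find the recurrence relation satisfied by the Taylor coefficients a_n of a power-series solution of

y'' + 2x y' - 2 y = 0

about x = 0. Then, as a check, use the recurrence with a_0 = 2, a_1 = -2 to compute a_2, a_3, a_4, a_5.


Substitute y = sum_n a_n x^n.
y''(x) has coefficient (n+2)(n+1) a_{n+2} at x^n;
2 x y'(x) has coefficient 2 n a_n at x^n (shift);
-2 y(x) has coefficient -2 a_n at x^n.
Matching x^n: (n+2)(n+1) a_{n+2} + (2n - 2) a_n = 0.
Thus a_{n+2} = (-2n + 2) / ((n+1)(n+2)) * a_n.

Check with a_0 = 2, a_1 = -2 (apply the recurrence for n = 0, 1, 2, 3): a_0 = 2, a_1 = -2, a_2 = 2, a_3 = 0, a_4 = -1/3, a_5 = 0.

a_(n+2) = (-2n + 2) / ((n+1)(n+2)) * a_n; check: a_0 = 2, a_1 = -2, a_2 = 2, a_3 = 0, a_4 = -1/3, a_5 = 0


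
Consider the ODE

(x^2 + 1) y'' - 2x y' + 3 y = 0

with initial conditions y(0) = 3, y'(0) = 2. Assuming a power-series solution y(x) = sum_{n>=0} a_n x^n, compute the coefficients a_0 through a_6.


Ansatz: y(x) = sum_{n>=0} a_n x^n, so y'(x) = sum_{n>=1} n a_n x^(n-1) and y''(x) = sum_{n>=2} n(n-1) a_n x^(n-2).
Substitute into P(x) y'' + Q(x) y' + R(x) y = 0 with P(x) = x^2 + 1, Q(x) = -2x, R(x) = 3, and match powers of x.
Initial conditions: a_0 = 3, a_1 = 2.
Setting the coefficient of each power of x to zero and solving order by order (substituting the coefficients already found):
  x^0: 2 a_2 + 3 a_0 = 0  ->  2 a_2 = -3 a_0 = -9  ->  a_2 = -9/2
  x^1: 6 a_3 + a_1 = 0  ->  6 a_3 = -a_1 = -2  ->  a_3 = -1/3
  x^2: 12 a_4 + a_2 = 0  ->  12 a_4 = -a_2 = 9/2  ->  a_4 = 3/8
  x^3: 20 a_5 + 3 a_3 = 0  ->  20 a_5 = -3 a_3 = 1  ->  a_5 = 1/20
  x^4: 30 a_6 + 7 a_4 = 0  ->  30 a_6 = -7 a_4 = -21/8  ->  a_6 = -7/80
Truncated series: y(x) = 3 + 2 x - (9/2) x^2 - (1/3) x^3 + (3/8) x^4 + (1/20) x^5 - (7/80) x^6 + O(x^7).

a_0 = 3; a_1 = 2; a_2 = -9/2; a_3 = -1/3; a_4 = 3/8; a_5 = 1/20; a_6 = -7/80


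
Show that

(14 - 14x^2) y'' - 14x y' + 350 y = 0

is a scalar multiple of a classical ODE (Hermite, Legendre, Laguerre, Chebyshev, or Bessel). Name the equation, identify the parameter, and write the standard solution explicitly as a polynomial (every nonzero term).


All three coefficients share the factor 14; dividing through by 14 gives  (1 - x^2) y'' - x y' + 25 y = 0.
This matches the Chebyshev equation (1 - x^2) y'' - x y' + n^2 y = 0 (note the -x y' term, not -2x y') with n^2 = 25, so n = 5; the polynomial solution is T_5(x).
With y = sum_k a_k x^k, matching x^k gives (k+2)(k+1) a_{k+2} = (k^2 - n^2) a_k = (k - 5)(k + 5) a_k. The right side vanishes at k = 5, so the series with the parity of 5 terminates at degree 5.
Standard normalization: leading coefficient of T_n is 2^(n-1), so a_5 = 2^4 = 16. Work downward with a_k = (k+1)(k+2) a_{k+2} / ((k - 5)(k + 5)):
  a_3 = (4)(5)(16) / ((3 - 5)(3 + 5)) = 320/(-16) = -20
  a_1 = (2)(3)(-20) / ((1 - 5)(1 + 5)) = -120/(-24) = 5
Hence T_5(x) = 16 x^5 - 20 x^3 + 5 x.

T_5(x); series = 16 x^5 - 20 x^3 + 5 x


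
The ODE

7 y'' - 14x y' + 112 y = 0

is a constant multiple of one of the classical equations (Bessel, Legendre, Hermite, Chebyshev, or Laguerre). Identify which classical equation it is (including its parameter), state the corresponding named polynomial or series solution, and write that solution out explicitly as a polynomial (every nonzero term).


All three coefficients share the factor 7; dividing through by 7 gives  y'' - 2x y' + 16 y = 0.
This matches the Hermite equation y'' - 2x y' + 2n y = 0 with 2n = 16, so n = 8; the polynomial solution is H_8(x).
With y = sum_k a_k x^k, matching x^k gives (k+2)(k+1) a_{k+2} = 2(k - n) a_k = 2(k - 8) a_k. The right side vanishes at k = 8, so the series with the parity of 8 terminates at degree 8.
Standard normalization: leading coefficient of H_n is 2^n, so a_8 = 2^8 = 256. Work downward with a_k = (k+1)(k+2) a_{k+2} / (2(k - n)):
  a_6 = (7)(8)(256) / (2(6 - 8)) = 14336/(-4) = -3584
  a_4 = (5)(6)(-3584) / (2(4 - 8)) = -107520/(-8) = 13440
  a_2 = (3)(4)(13440) / (2(2 - 8)) = 161280/(-12) = -13440
  a_0 = (1)(2)(-13440) / (2(0 - 8)) = -26880/(-16) = 1680
Hence H_8(x) = 256 x^8 - 3584 x^6 + 13440 x^4 - 13440 x^2 + 1680.

H_8(x); series = 256 x^8 - 3584 x^6 + 13440 x^4 - 13440 x^2 + 1680


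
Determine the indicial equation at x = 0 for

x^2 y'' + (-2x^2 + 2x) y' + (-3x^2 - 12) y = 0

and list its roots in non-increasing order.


Divide by x^2 to reach normal form y'' + P_1(x) y' + P_2(x) y = 0 with P_1(x) = -2 + 2/x and P_2(x) = -3 - 12/x^2.
x = 0 is a singular point because the y'-coefficient -2 + 2/x has a pole at x = 0 and the y-coefficient -3 - 12/x^2 has a pole at x = 0.
It is a regular singular point because x P_1(x) = p(x) = 2 - 2x and x^2 P_2(x) = q(x) = -3x^2 - 12 are polynomials, hence analytic at x = 0.
p(0) = 2,  q(0) = -12.
Indicial equation: r(r-1) + p(0) r + q(0) = 0, i.e. r^2 + (p(0) - 1) r + q(0) = 0, i.e. r^2 + 1 r - 12 = 0.
Discriminant: (1)^2 - 4(-12) = 49, so r = (-1 ± 7)/2.
Solving: r_1 = 3, r_2 = -4.

indicial: r^2 + 1 r - 12 = 0; roots r_1 = 3, r_2 = -4


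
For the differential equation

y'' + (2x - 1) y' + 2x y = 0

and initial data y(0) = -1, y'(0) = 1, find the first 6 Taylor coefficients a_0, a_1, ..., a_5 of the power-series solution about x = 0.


Ansatz: y(x) = sum_{n>=0} a_n x^n, so y'(x) = sum_{n>=1} n a_n x^(n-1) and y''(x) = sum_{n>=2} n(n-1) a_n x^(n-2).
Substitute into P(x) y'' + Q(x) y' + R(x) y = 0 with P(x) = 1, Q(x) = 2x - 1, R(x) = 2x, and match powers of x.
Initial conditions: a_0 = -1, a_1 = 1.
Setting the coefficient of each power of x to zero and solving order by order (substituting the coefficients already found):
  x^0: 2 a_2 - a_1 = 0  ->  2 a_2 = a_1 = 1  ->  a_2 = 1/2
  x^1: 6 a_3 - 2 a_2 + 2 a_1 + 2 a_0 = 0  ->  6 a_3 = 2 a_2 - 2 a_1 - 2 a_0 = 1  ->  a_3 = 1/6
  x^2: 12 a_4 - 3 a_3 + 4 a_2 + 2 a_1 = 0  ->  12 a_4 = 3 a_3 - 4 a_2 - 2 a_1 = -7/2  ->  a_4 = -7/24
  x^3: 20 a_5 - 4 a_4 + 6 a_3 + 2 a_2 = 0  ->  20 a_5 = 4 a_4 - 6 a_3 - 2 a_2 = -19/6  ->  a_5 = -19/120
Truncated series: y(x) = -1 + x + (1/2) x^2 + (1/6) x^3 - (7/24) x^4 - (19/120) x^5 + O(x^6).

a_0 = -1; a_1 = 1; a_2 = 1/2; a_3 = 1/6; a_4 = -7/24; a_5 = -19/120


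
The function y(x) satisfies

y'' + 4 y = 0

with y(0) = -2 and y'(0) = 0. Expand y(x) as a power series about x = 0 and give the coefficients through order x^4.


Ansatz: y(x) = sum_{n>=0} a_n x^n, so y'(x) = sum_{n>=1} n a_n x^(n-1) and y''(x) = sum_{n>=2} n(n-1) a_n x^(n-2).
Substitute into P(x) y'' + Q(x) y' + R(x) y = 0 with P(x) = 1, Q(x) = 0, R(x) = 4, and match powers of x.
Initial conditions: a_0 = -2, a_1 = 0.
Setting the coefficient of each power of x to zero and solving order by order (substituting the coefficients already found):
  x^0: 2 a_2 + 4 a_0 = 0  ->  2 a_2 = -4 a_0 = 8  ->  a_2 = 4
  x^1: 6 a_3 + 4 a_1 = 0  ->  6 a_3 = -4 a_1 = 0  ->  a_3 = 0
  x^2: 12 a_4 + 4 a_2 = 0  ->  12 a_4 = -4 a_2 = -16  ->  a_4 = -4/3
Truncated series: y(x) = -2 + 4 x^2 - (4/3) x^4 + O(x^5).

a_0 = -2; a_1 = 0; a_2 = 4; a_3 = 0; a_4 = -4/3


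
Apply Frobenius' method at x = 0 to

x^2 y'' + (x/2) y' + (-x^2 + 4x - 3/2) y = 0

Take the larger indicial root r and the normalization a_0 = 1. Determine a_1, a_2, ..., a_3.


Write in Frobenius form y'' + (p(x)/x) y' + (q(x)/x^2) y = 0:
  p(x) = 1/2,  q(x) = -x^2 + 4x - 3/2.
Indicial equation: r(r-1) + (1/2) r + (-3/2) = 0 -> roots r_1 = 3/2, r_2 = -1.
Take r = r_1 = 3/2. Let y(x) = x^r sum_{n>=0} a_n x^n with a_0 = 1.
Substitute y = x^r sum a_n x^n and match x^{r+n}. The recurrence is
  D(n) a_n + 4 a_{n-1} - 1 a_{n-2} = 0,  where D(n) = (r+n)(r+n-1) + (1/2)(r+n) + (-3/2).
  a_n = [-4 a_{n-1} + 1 a_{n-2}] / D(n).
Since the indicial polynomial factors as (r - r_1)(r - r_2), D(n) = (r_1 + n - r_1)(r_1 + n - r_2) = n(n + 5/2).
Evaluating step by step (a_0 = 1):
  n = 1: D(1) = 1(1 + 5/2) = 7/2; numerator = -4(1) = -4; a_1 = (-4)/(7/2) = -8/7
  n = 2: D(2) = 2(2 + 5/2) = 9; numerator = -4(-8/7) + 1(1) = 39/7; a_2 = (39/7)/(9) = 13/21
  n = 3: D(3) = 3(3 + 5/2) = 33/2; numerator = -4(13/21) + 1(-8/7) = -76/21; a_3 = (-76/21)/(33/2) = -152/693

r = 3/2; a_0 = 1; a_1 = -8/7; a_2 = 13/21; a_3 = -152/693


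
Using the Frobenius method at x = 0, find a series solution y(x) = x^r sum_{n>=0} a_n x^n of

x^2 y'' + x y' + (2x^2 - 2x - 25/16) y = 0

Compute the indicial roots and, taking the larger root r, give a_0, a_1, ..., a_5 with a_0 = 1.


Write in Frobenius form y'' + (p(x)/x) y' + (q(x)/x^2) y = 0:
  p(x) = 1,  q(x) = 2x^2 - 2x - 25/16.
Indicial equation: r(r-1) + (1) r + (-25/16) = 0 -> roots r_1 = 5/4, r_2 = -5/4.
Take r = r_1 = 5/4. Let y(x) = x^r sum_{n>=0} a_n x^n with a_0 = 1.
Substitute y = x^r sum a_n x^n and match x^{r+n}. The recurrence is
  D(n) a_n - 2 a_{n-1} + 2 a_{n-2} = 0,  where D(n) = (r+n)(r+n-1) + (1)(r+n) + (-25/16).
  a_n = [2 a_{n-1} - 2 a_{n-2}] / D(n).
Since the indicial polynomial factors as (r - r_1)(r - r_2), D(n) = (r_1 + n - r_1)(r_1 + n - r_2) = n(n + 5/2).
Evaluating step by step (a_0 = 1):
  n = 1: D(1) = 1(1 + 5/2) = 7/2; numerator = 2(1) = 2; a_1 = (2)/(7/2) = 4/7
  n = 2: D(2) = 2(2 + 5/2) = 9; numerator = 2(4/7) - 2(1) = -6/7; a_2 = (-6/7)/(9) = -2/21
  n = 3: D(3) = 3(3 + 5/2) = 33/2; numerator = 2(-2/21) - 2(4/7) = -4/3; a_3 = (-4/3)/(33/2) = -8/99
  n = 4: D(4) = 4(4 + 5/2) = 26; numerator = 2(-8/99) - 2(-2/21) = 20/693; a_4 = (20/693)/(26) = 10/9009
  n = 5: D(5) = 5(5 + 5/2) = 75/2; numerator = 2(10/9009) - 2(-8/99) = 164/1001; a_5 = (164/1001)/(75/2) = 328/75075

r = 5/4; a_0 = 1; a_1 = 4/7; a_2 = -2/21; a_3 = -8/99; a_4 = 10/9009; a_5 = 328/75075


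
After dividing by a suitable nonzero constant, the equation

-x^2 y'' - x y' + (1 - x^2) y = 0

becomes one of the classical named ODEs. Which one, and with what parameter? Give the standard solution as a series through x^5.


All three coefficients share the factor -1; dividing through by -1 gives  x^2 y'' + x y' + (x^2 - 1) y = 0.
This matches the Bessel equation x^2 y'' + x y' + (x^2 - nu^2) y = 0 with nu^2 = 1, so nu = 1; the solution bounded at x = 0 is J_1(x).
Frobenius at x = 0: indicial roots ±nu; for r = nu the recurrence k(k + 2nu) c_k = -c_{k-2} gives the standard series J_nu(x) = sum_{k>=0} (-1)^k / (k! (k+nu)!) (x/2)^(2k+nu). Evaluate the first 3 terms:
  k = 0: (-1)^0 / (0! * 1! * 2^1) x^1 = 1/(1*1*2) x^1 = (1/2) x^1
  k = 1: (-1)^1 / (1! * 2! * 2^3) x^3 = -1/(1*2*8) x^3 = (-1/16) x^3
  k = 2: (-1)^2 / (2! * 3! * 2^5) x^5 = 1/(2*6*32) x^5 = (1/384) x^5
Hence J_1(x) = x^5/384 - x^3/16 + x/2 + ....

J_1(x); series = x^5/384 - x^3/16 + x/2


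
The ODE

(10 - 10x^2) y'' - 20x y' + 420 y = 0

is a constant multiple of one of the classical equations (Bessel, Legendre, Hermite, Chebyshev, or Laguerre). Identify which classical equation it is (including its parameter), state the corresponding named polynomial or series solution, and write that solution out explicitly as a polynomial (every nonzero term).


All three coefficients share the factor 10; dividing through by 10 gives  (1 - x^2) y'' - 2x y' + 42 y = 0.
This matches the Legendre equation (1 - x^2) y'' - 2x y' + n(n+1) y = 0 (note the -2x y' term) with n(n+1) = 42, so n = 6; the polynomial solution is P_6(x).
With y = sum_k a_k x^k, matching x^k gives (k+2)(k+1) a_{k+2} = [k(k+1) - n(n+1)] a_k = (k - 6)(k + 7) a_k. The right side vanishes at k = 6, so the series with the parity of 6 terminates at degree 6.
Standard normalization (P_n(1) = 1): leading coefficient (2n)!/(2^n (n!)^2) = 479001600/(64*518400) = 231/16, so a_6 = 231/16. Work downward with a_k = (k+1)(k+2) a_{k+2} / ((k - 6)(k + 7)):
  a_4 = (5)(6)(231/16) / ((4 - 6)(4 + 7)) = (3465/8)/(-22) = -315/16
  a_2 = (3)(4)(-315/16) / ((2 - 6)(2 + 7)) = (-945/4)/(-36) = 105/16
  a_0 = (1)(2)(105/16) / ((0 - 6)(0 + 7)) = (105/8)/(-42) = -5/16
Hence P_6(x) = 231 x^6/16 - 315 x^4/16 + 105 x^2/16 - 5/16.

P_6(x); series = 231 x^6/16 - 315 x^4/16 + 105 x^2/16 - 5/16


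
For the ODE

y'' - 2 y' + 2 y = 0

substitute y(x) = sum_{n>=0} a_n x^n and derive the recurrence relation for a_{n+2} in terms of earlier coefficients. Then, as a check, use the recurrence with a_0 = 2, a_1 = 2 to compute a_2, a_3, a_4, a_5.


Substitute y = sum_n a_n x^n.
y''(x) has coefficient (n+2)(n+1) a_{n+2} at x^n;
-2 y'(x) has coefficient -2 (n+1) a_{n+1} at x^n;
2 y(x) has coefficient 2 a_n at x^n.
Matching x^n: (n+2)(n+1) a_{n+2} - 2 (n+1) a_{n+1} + 2 a_n = 0.
Thus a_{n+2} = [2 (n+1) a_{n+1} - 2 a_n] / ((n+1)(n+2)).

Check with a_0 = 2, a_1 = 2 (apply the recurrence for n = 0, 1, 2, 3): a_0 = 2, a_1 = 2, a_2 = 0, a_3 = -2/3, a_4 = -1/3, a_5 = -1/15.

a_(n+2) = [2 (n+1) a_(n+1) - 2 a_n] / ((n+1)(n+2)); check: a_0 = 2, a_1 = 2, a_2 = 0, a_3 = -2/3, a_4 = -1/3, a_5 = -1/15


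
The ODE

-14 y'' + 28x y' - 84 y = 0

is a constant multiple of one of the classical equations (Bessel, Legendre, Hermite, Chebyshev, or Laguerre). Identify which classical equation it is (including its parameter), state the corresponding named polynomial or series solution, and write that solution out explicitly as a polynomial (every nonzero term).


All three coefficients share the factor -14; dividing through by -14 gives  y'' - 2x y' + 6 y = 0.
This matches the Hermite equation y'' - 2x y' + 2n y = 0 with 2n = 6, so n = 3; the polynomial solution is H_3(x).
With y = sum_k a_k x^k, matching x^k gives (k+2)(k+1) a_{k+2} = 2(k - n) a_k = 2(k - 3) a_k. The right side vanishes at k = 3, so the series with the parity of 3 terminates at degree 3.
Standard normalization: leading coefficient of H_n is 2^n, so a_3 = 2^3 = 8. Work downward with a_k = (k+1)(k+2) a_{k+2} / (2(k - n)):
  a_1 = (2)(3)(8) / (2(1 - 3)) = 48/(-4) = -12
Hence H_3(x) = 8 x^3 - 12 x.

H_3(x); series = 8 x^3 - 12 x


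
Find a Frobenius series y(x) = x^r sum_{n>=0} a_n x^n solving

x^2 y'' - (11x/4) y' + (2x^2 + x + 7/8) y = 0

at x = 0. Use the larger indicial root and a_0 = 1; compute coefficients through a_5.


Write in Frobenius form y'' + (p(x)/x) y' + (q(x)/x^2) y = 0:
  p(x) = -11/4,  q(x) = 2x^2 + x + 7/8.
Indicial equation: r(r-1) + (-11/4) r + (7/8) = 0 -> roots r_1 = 7/2, r_2 = 1/4.
Take r = r_1 = 7/2. Let y(x) = x^r sum_{n>=0} a_n x^n with a_0 = 1.
Substitute y = x^r sum a_n x^n and match x^{r+n}. The recurrence is
  D(n) a_n + 1 a_{n-1} + 2 a_{n-2} = 0,  where D(n) = (r+n)(r+n-1) + (-11/4)(r+n) + (7/8).
  a_n = [-1 a_{n-1} - 2 a_{n-2}] / D(n).
Since the indicial polynomial factors as (r - r_1)(r - r_2), D(n) = (r_1 + n - r_1)(r_1 + n - r_2) = n(n + 13/4).
Evaluating step by step (a_0 = 1):
  n = 1: D(1) = 1(1 + 13/4) = 17/4; numerator = -1(1) = -1; a_1 = (-1)/(17/4) = -4/17
  n = 2: D(2) = 2(2 + 13/4) = 21/2; numerator = -1(-4/17) - 2(1) = -30/17; a_2 = (-30/17)/(21/2) = -20/119
  n = 3: D(3) = 3(3 + 13/4) = 75/4; numerator = -1(-20/119) - 2(-4/17) = 76/119; a_3 = (76/119)/(75/4) = 304/8925
  n = 4: D(4) = 4(4 + 13/4) = 29; numerator = -1(304/8925) - 2(-20/119) = 2696/8925; a_4 = (2696/8925)/(29) = 2696/258825
  n = 5: D(5) = 5(5 + 13/4) = 165/4; numerator = -1(2696/258825) - 2(304/8925) = -968/12325; a_5 = (-968/12325)/(165/4) = -352/184875

r = 7/2; a_0 = 1; a_1 = -4/17; a_2 = -20/119; a_3 = 304/8925; a_4 = 2696/258825; a_5 = -352/184875


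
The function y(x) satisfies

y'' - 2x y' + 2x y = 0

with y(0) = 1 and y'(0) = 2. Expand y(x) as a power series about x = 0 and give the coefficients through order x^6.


Ansatz: y(x) = sum_{n>=0} a_n x^n, so y'(x) = sum_{n>=1} n a_n x^(n-1) and y''(x) = sum_{n>=2} n(n-1) a_n x^(n-2).
Substitute into P(x) y'' + Q(x) y' + R(x) y = 0 with P(x) = 1, Q(x) = -2x, R(x) = 2x, and match powers of x.
Initial conditions: a_0 = 1, a_1 = 2.
Setting the coefficient of each power of x to zero and solving order by order (substituting the coefficients already found):
  x^0: 2 a_2 = 0  ->  a_2 = 0
  x^1: 6 a_3 - 2 a_1 + 2 a_0 = 0  ->  6 a_3 = 2 a_1 - 2 a_0 = 2  ->  a_3 = 1/3
  x^2: 12 a_4 - 4 a_2 + 2 a_1 = 0  ->  12 a_4 = 4 a_2 - 2 a_1 = -4  ->  a_4 = -1/3
  x^3: 20 a_5 - 6 a_3 + 2 a_2 = 0  ->  20 a_5 = 6 a_3 - 2 a_2 = 2  ->  a_5 = 1/10
  x^4: 30 a_6 - 8 a_4 + 2 a_3 = 0  ->  30 a_6 = 8 a_4 - 2 a_3 = -10/3  ->  a_6 = -1/9
Truncated series: y(x) = 1 + 2 x + (1/3) x^3 - (1/3) x^4 + (1/10) x^5 - (1/9) x^6 + O(x^7).

a_0 = 1; a_1 = 2; a_2 = 0; a_3 = 1/3; a_4 = -1/3; a_5 = 1/10; a_6 = -1/9


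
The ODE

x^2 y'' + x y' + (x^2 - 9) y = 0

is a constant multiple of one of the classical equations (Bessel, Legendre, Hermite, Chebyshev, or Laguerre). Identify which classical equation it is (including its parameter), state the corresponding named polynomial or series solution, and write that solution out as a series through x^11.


The equation is already in a standard form:  x^2 y'' + x y' + (x^2 - 9) y = 0.
This matches the Bessel equation x^2 y'' + x y' + (x^2 - nu^2) y = 0 with nu^2 = 9, so nu = 3; the solution bounded at x = 0 is J_3(x).
Frobenius at x = 0: indicial roots ±nu; for r = nu the recurrence k(k + 2nu) c_k = -c_{k-2} gives the standard series J_nu(x) = sum_{k>=0} (-1)^k / (k! (k+nu)!) (x/2)^(2k+nu). Evaluate the first 5 terms:
  k = 0: (-1)^0 / (0! * 3! * 2^3) x^3 = 1/(1*6*8) x^3 = (1/48) x^3
  k = 1: (-1)^1 / (1! * 4! * 2^5) x^5 = -1/(1*24*32) x^5 = (-1/768) x^5
  k = 2: (-1)^2 / (2! * 5! * 2^7) x^7 = 1/(2*120*128) x^7 = (1/30720) x^7
  k = 3: (-1)^3 / (3! * 6! * 2^9) x^9 = -1/(6*720*512) x^9 = (-1/2211840) x^9
  k = 4: (-1)^4 / (4! * 7! * 2^11) x^11 = 1/(24*5040*2048) x^11 = (1/247726080) x^11
Hence J_3(x) = x^11/247726080 - x^9/2211840 + x^7/30720 - x^5/768 + x^3/48 + ....

J_3(x); series = x^11/247726080 - x^9/2211840 + x^7/30720 - x^5/768 + x^3/48


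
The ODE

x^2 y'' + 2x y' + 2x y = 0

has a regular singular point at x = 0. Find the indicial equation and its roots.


Divide by x^2 to reach normal form y'' + P_1(x) y' + P_2(x) y = 0 with P_1(x) = 2/x and P_2(x) = 2/x.
x = 0 is a singular point because the y'-coefficient 2/x has a pole at x = 0 and the y-coefficient 2/x has a pole at x = 0.
It is a regular singular point because x P_1(x) = p(x) = 2 and x^2 P_2(x) = q(x) = 2x are polynomials, hence analytic at x = 0.
p(0) = 2,  q(0) = 0.
Indicial equation: r(r-1) + p(0) r + q(0) = 0, i.e. r^2 + (p(0) - 1) r + q(0) = 0, i.e. r^2 + 1 r = 0.
Discriminant: (1)^2 - 4(0) = 1, so r = (-1 ± 1)/2.
Solving: r_1 = 0, r_2 = -1.

indicial: r^2 + 1 r = 0; roots r_1 = 0, r_2 = -1


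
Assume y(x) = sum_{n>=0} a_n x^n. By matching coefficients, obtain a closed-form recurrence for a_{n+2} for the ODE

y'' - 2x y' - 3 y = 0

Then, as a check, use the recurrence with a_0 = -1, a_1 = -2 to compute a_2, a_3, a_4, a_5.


Substitute y = sum_n a_n x^n.
y''(x) has coefficient (n+2)(n+1) a_{n+2} at x^n;
-2 x y'(x) has coefficient -2 n a_n at x^n (shift);
-3 y(x) has coefficient -3 a_n at x^n.
Matching x^n: (n+2)(n+1) a_{n+2} + (-2n - 3) a_n = 0.
Thus a_{n+2} = (2n + 3) / ((n+1)(n+2)) * a_n.

Check with a_0 = -1, a_1 = -2 (apply the recurrence for n = 0, 1, 2, 3): a_0 = -1, a_1 = -2, a_2 = -3/2, a_3 = -5/3, a_4 = -7/8, a_5 = -3/4.

a_(n+2) = (2n + 3) / ((n+1)(n+2)) * a_n; check: a_0 = -1, a_1 = -2, a_2 = -3/2, a_3 = -5/3, a_4 = -7/8, a_5 = -3/4


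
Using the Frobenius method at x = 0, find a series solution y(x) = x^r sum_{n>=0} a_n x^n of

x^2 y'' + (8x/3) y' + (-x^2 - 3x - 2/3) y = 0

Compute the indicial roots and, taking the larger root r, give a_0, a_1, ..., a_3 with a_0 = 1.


Write in Frobenius form y'' + (p(x)/x) y' + (q(x)/x^2) y = 0:
  p(x) = 8/3,  q(x) = -x^2 - 3x - 2/3.
Indicial equation: r(r-1) + (8/3) r + (-2/3) = 0 -> roots r_1 = 1/3, r_2 = -2.
Take r = r_1 = 1/3. Let y(x) = x^r sum_{n>=0} a_n x^n with a_0 = 1.
Substitute y = x^r sum a_n x^n and match x^{r+n}. The recurrence is
  D(n) a_n - 3 a_{n-1} - 1 a_{n-2} = 0,  where D(n) = (r+n)(r+n-1) + (8/3)(r+n) + (-2/3).
  a_n = [3 a_{n-1} + 1 a_{n-2}] / D(n).
Since the indicial polynomial factors as (r - r_1)(r - r_2), D(n) = (r_1 + n - r_1)(r_1 + n - r_2) = n(n + 7/3).
Evaluating step by step (a_0 = 1):
  n = 1: D(1) = 1(1 + 7/3) = 10/3; numerator = 3(1) = 3; a_1 = (3)/(10/3) = 9/10
  n = 2: D(2) = 2(2 + 7/3) = 26/3; numerator = 3(9/10) + 1(1) = 37/10; a_2 = (37/10)/(26/3) = 111/260
  n = 3: D(3) = 3(3 + 7/3) = 16; numerator = 3(111/260) + 1(9/10) = 567/260; a_3 = (567/260)/(16) = 567/4160

r = 1/3; a_0 = 1; a_1 = 9/10; a_2 = 111/260; a_3 = 567/4160


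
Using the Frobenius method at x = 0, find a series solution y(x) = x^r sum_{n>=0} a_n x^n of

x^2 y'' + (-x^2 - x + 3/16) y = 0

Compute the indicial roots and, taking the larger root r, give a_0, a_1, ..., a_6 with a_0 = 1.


Write in Frobenius form y'' + (p(x)/x) y' + (q(x)/x^2) y = 0:
  p(x) = 0,  q(x) = -x^2 - x + 3/16.
Indicial equation: r(r-1) + (0) r + (3/16) = 0 -> roots r_1 = 3/4, r_2 = 1/4.
Take r = r_1 = 3/4. Let y(x) = x^r sum_{n>=0} a_n x^n with a_0 = 1.
Substitute y = x^r sum a_n x^n and match x^{r+n}. The recurrence is
  D(n) a_n - 1 a_{n-1} - 1 a_{n-2} = 0,  where D(n) = (r+n)(r+n-1) + (0)(r+n) + (3/16).
  a_n = [1 a_{n-1} + 1 a_{n-2}] / D(n).
Since the indicial polynomial factors as (r - r_1)(r - r_2), D(n) = (r_1 + n - r_1)(r_1 + n - r_2) = n(n + 1/2).
Evaluating step by step (a_0 = 1):
  n = 1: D(1) = 1(1 + 1/2) = 3/2; numerator = 1(1) = 1; a_1 = (1)/(3/2) = 2/3
  n = 2: D(2) = 2(2 + 1/2) = 5; numerator = 1(2/3) + 1(1) = 5/3; a_2 = (5/3)/(5) = 1/3
  n = 3: D(3) = 3(3 + 1/2) = 21/2; numerator = 1(1/3) + 1(2/3) = 1; a_3 = (1)/(21/2) = 2/21
  n = 4: D(4) = 4(4 + 1/2) = 18; numerator = 1(2/21) + 1(1/3) = 3/7; a_4 = (3/7)/(18) = 1/42
  n = 5: D(5) = 5(5 + 1/2) = 55/2; numerator = 1(1/42) + 1(2/21) = 5/42; a_5 = (5/42)/(55/2) = 1/231
  n = 6: D(6) = 6(6 + 1/2) = 39; numerator = 1(1/231) + 1(1/42) = 13/462; a_6 = (13/462)/(39) = 1/1386

r = 3/4; a_0 = 1; a_1 = 2/3; a_2 = 1/3; a_3 = 2/21; a_4 = 1/42; a_5 = 1/231; a_6 = 1/1386


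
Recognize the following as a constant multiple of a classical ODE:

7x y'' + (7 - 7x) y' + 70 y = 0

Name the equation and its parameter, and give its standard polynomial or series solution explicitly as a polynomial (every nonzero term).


All three coefficients share the factor 7; dividing through by 7 gives  x y'' + (1 - x) y' + 10 y = 0.
This matches the Laguerre equation x y'' + (1 - x) y' + n y = 0 with n = 10; the polynomial solution is L_10(x).
With y = sum_k a_k x^k, matching x^k gives (k+1)k a_{k+1} + (k+1) a_{k+1} - k a_k + n a_k = 0, i.e. (k+1)^2 a_{k+1} = (k - n) a_k = (k - 10) a_k. The right side vanishes at k = 10, so the series terminates at degree 10.
Standard normalization L_n(0) = 1 gives a_0 = 1. Work upward with a_{k+1} = (k - 10) a_k / (k+1)^2:
  a_1 = (0 - 10)(1) / 1^2 = -10/1 = -10
  a_2 = (1 - 10)(-10) / 2^2 = 90/4 = 45/2
  a_3 = (2 - 10)(45/2) / 3^2 = -180/9 = -20
  a_4 = (3 - 10)(-20) / 4^2 = 140/16 = 35/4
  a_5 = (4 - 10)(35/4) / 5^2 = (-105/2)/25 = -21/10
  a_6 = (5 - 10)(-21/10) / 6^2 = (21/2)/36 = 7/24
  a_7 = (6 - 10)(7/24) / 7^2 = (-7/6)/49 = -1/42
  a_8 = (7 - 10)(-1/42) / 8^2 = (1/14)/64 = 1/896
  a_9 = (8 - 10)(1/896) / 9^2 = (-1/448)/81 = -1/36288
  a_10 = (9 - 10)(-1/36288) / 10^2 = (1/36288)/100 = 1/3628800
Hence L_10(x) = x^10/3628800 - x^9/36288 + x^8/896 - x^7/42 + 7 x^6/24 - 21 x^5/10 + 35 x^4/4 - 20 x^3 + 45 x^2/2 - 10 x + 1.

L_10(x); series = x^10/3628800 - x^9/36288 + x^8/896 - x^7/42 + 7 x^6/24 - 21 x^5/10 + 35 x^4/4 - 20 x^3 + 45 x^2/2 - 10 x + 1


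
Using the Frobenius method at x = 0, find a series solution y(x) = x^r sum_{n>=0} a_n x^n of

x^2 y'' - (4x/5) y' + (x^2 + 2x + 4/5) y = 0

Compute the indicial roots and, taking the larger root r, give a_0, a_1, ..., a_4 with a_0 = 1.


Write in Frobenius form y'' + (p(x)/x) y' + (q(x)/x^2) y = 0:
  p(x) = -4/5,  q(x) = x^2 + 2x + 4/5.
Indicial equation: r(r-1) + (-4/5) r + (4/5) = 0 -> roots r_1 = 1, r_2 = 4/5.
Take r = r_1 = 1. Let y(x) = x^r sum_{n>=0} a_n x^n with a_0 = 1.
Substitute y = x^r sum a_n x^n and match x^{r+n}. The recurrence is
  D(n) a_n + 2 a_{n-1} + 1 a_{n-2} = 0,  where D(n) = (r+n)(r+n-1) + (-4/5)(r+n) + (4/5).
  a_n = [-2 a_{n-1} - 1 a_{n-2}] / D(n).
Since the indicial polynomial factors as (r - r_1)(r - r_2), D(n) = (r_1 + n - r_1)(r_1 + n - r_2) = n(n + 1/5).
Evaluating step by step (a_0 = 1):
  n = 1: D(1) = 1(1 + 1/5) = 6/5; numerator = -2(1) = -2; a_1 = (-2)/(6/5) = -5/3
  n = 2: D(2) = 2(2 + 1/5) = 22/5; numerator = -2(-5/3) - 1(1) = 7/3; a_2 = (7/3)/(22/5) = 35/66
  n = 3: D(3) = 3(3 + 1/5) = 48/5; numerator = -2(35/66) - 1(-5/3) = 20/33; a_3 = (20/33)/(48/5) = 25/396
  n = 4: D(4) = 4(4 + 1/5) = 84/5; numerator = -2(25/396) - 1(35/66) = -65/99; a_4 = (-65/99)/(84/5) = -325/8316

r = 1; a_0 = 1; a_1 = -5/3; a_2 = 35/66; a_3 = 25/396; a_4 = -325/8316


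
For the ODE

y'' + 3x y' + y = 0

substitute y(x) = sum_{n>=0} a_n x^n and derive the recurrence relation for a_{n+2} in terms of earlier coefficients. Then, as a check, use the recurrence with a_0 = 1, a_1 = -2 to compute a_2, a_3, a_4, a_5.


Substitute y = sum_n a_n x^n.
y''(x) has coefficient (n+2)(n+1) a_{n+2} at x^n;
3 x y'(x) has coefficient 3 n a_n at x^n (shift);
y(x) has coefficient 1 a_n at x^n.
Matching x^n: (n+2)(n+1) a_{n+2} + (3n + 1) a_n = 0.
Thus a_{n+2} = (-3n - 1) / ((n+1)(n+2)) * a_n.

Check with a_0 = 1, a_1 = -2 (apply the recurrence for n = 0, 1, 2, 3): a_0 = 1, a_1 = -2, a_2 = -1/2, a_3 = 4/3, a_4 = 7/24, a_5 = -2/3.

a_(n+2) = (-3n - 1) / ((n+1)(n+2)) * a_n; check: a_0 = 1, a_1 = -2, a_2 = -1/2, a_3 = 4/3, a_4 = 7/24, a_5 = -2/3


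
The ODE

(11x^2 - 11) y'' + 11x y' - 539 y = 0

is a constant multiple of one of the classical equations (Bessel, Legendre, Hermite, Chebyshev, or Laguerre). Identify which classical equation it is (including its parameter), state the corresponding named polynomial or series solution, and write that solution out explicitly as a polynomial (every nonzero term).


All three coefficients share the factor -11; dividing through by -11 gives  (1 - x^2) y'' - x y' + 49 y = 0.
This matches the Chebyshev equation (1 - x^2) y'' - x y' + n^2 y = 0 (note the -x y' term, not -2x y') with n^2 = 49, so n = 7; the polynomial solution is T_7(x).
With y = sum_k a_k x^k, matching x^k gives (k+2)(k+1) a_{k+2} = (k^2 - n^2) a_k = (k - 7)(k + 7) a_k. The right side vanishes at k = 7, so the series with the parity of 7 terminates at degree 7.
Standard normalization: leading coefficient of T_n is 2^(n-1), so a_7 = 2^6 = 64. Work downward with a_k = (k+1)(k+2) a_{k+2} / ((k - 7)(k + 7)):
  a_5 = (6)(7)(64) / ((5 - 7)(5 + 7)) = 2688/(-24) = -112
  a_3 = (4)(5)(-112) / ((3 - 7)(3 + 7)) = -2240/(-40) = 56
  a_1 = (2)(3)(56) / ((1 - 7)(1 + 7)) = 336/(-48) = -7
Hence T_7(x) = 64 x^7 - 112 x^5 + 56 x^3 - 7 x.

T_7(x); series = 64 x^7 - 112 x^5 + 56 x^3 - 7 x


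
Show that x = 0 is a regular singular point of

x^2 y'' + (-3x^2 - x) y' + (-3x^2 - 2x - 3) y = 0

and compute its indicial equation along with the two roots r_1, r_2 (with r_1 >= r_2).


Divide by x^2 to reach normal form y'' + P_1(x) y' + P_2(x) y = 0 with P_1(x) = -3 - 1/x and P_2(x) = -3 - 2/x - 3/x^2.
x = 0 is a singular point because the y'-coefficient -3 - 1/x has a pole at x = 0 and the y-coefficient -3 - 2/x - 3/x^2 has a pole at x = 0.
It is a regular singular point because x P_1(x) = p(x) = -3x - 1 and x^2 P_2(x) = q(x) = -3x^2 - 2x - 3 are polynomials, hence analytic at x = 0.
p(0) = -1,  q(0) = -3.
Indicial equation: r(r-1) + p(0) r + q(0) = 0, i.e. r^2 + (p(0) - 1) r + q(0) = 0, i.e. r^2 - 2 r - 3 = 0.
Discriminant: (-2)^2 - 4(-3) = 16, so r = (2 ± 4)/2.
Solving: r_1 = 3, r_2 = -1.

indicial: r^2 - 2 r - 3 = 0; roots r_1 = 3, r_2 = -1


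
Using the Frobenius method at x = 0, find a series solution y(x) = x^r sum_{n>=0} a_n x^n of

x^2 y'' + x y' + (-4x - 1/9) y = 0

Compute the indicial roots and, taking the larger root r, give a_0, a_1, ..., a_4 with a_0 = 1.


Write in Frobenius form y'' + (p(x)/x) y' + (q(x)/x^2) y = 0:
  p(x) = 1,  q(x) = -4x - 1/9.
Indicial equation: r(r-1) + (1) r + (-1/9) = 0 -> roots r_1 = 1/3, r_2 = -1/3.
Take r = r_1 = 1/3. Let y(x) = x^r sum_{n>=0} a_n x^n with a_0 = 1.
Substitute y = x^r sum a_n x^n and match x^{r+n}. The recurrence is
  D(n) a_n - 4 a_{n-1} = 0,  where D(n) = (r+n)(r+n-1) + (1)(r+n) + (-1/9).
  a_n = 4 / D(n) * a_{n-1}.
Since the indicial polynomial factors as (r - r_1)(r - r_2), D(n) = (r_1 + n - r_1)(r_1 + n - r_2) = n(n + 2/3).
Evaluating step by step (a_0 = 1):
  n = 1: D(1) = 1(1 + 2/3) = 5/3; numerator = 4(1) = 4; a_1 = (4)/(5/3) = 12/5
  n = 2: D(2) = 2(2 + 2/3) = 16/3; numerator = 4(12/5) = 48/5; a_2 = (48/5)/(16/3) = 9/5
  n = 3: D(3) = 3(3 + 2/3) = 11; numerator = 4(9/5) = 36/5; a_3 = (36/5)/(11) = 36/55
  n = 4: D(4) = 4(4 + 2/3) = 56/3; numerator = 4(36/55) = 144/55; a_4 = (144/55)/(56/3) = 54/385

r = 1/3; a_0 = 1; a_1 = 12/5; a_2 = 9/5; a_3 = 36/55; a_4 = 54/385


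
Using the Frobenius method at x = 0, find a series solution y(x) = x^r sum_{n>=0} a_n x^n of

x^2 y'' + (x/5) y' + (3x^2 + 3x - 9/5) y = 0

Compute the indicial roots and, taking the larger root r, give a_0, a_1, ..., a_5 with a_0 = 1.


Write in Frobenius form y'' + (p(x)/x) y' + (q(x)/x^2) y = 0:
  p(x) = 1/5,  q(x) = 3x^2 + 3x - 9/5.
Indicial equation: r(r-1) + (1/5) r + (-9/5) = 0 -> roots r_1 = 9/5, r_2 = -1.
Take r = r_1 = 9/5. Let y(x) = x^r sum_{n>=0} a_n x^n with a_0 = 1.
Substitute y = x^r sum a_n x^n and match x^{r+n}. The recurrence is
  D(n) a_n + 3 a_{n-1} + 3 a_{n-2} = 0,  where D(n) = (r+n)(r+n-1) + (1/5)(r+n) + (-9/5).
  a_n = [-3 a_{n-1} - 3 a_{n-2}] / D(n).
Since the indicial polynomial factors as (r - r_1)(r - r_2), D(n) = (r_1 + n - r_1)(r_1 + n - r_2) = n(n + 14/5).
Evaluating step by step (a_0 = 1):
  n = 1: D(1) = 1(1 + 14/5) = 19/5; numerator = -3(1) = -3; a_1 = (-3)/(19/5) = -15/19
  n = 2: D(2) = 2(2 + 14/5) = 48/5; numerator = -3(-15/19) - 3(1) = -12/19; a_2 = (-12/19)/(48/5) = -5/76
  n = 3: D(3) = 3(3 + 14/5) = 87/5; numerator = -3(-5/76) - 3(-15/19) = 195/76; a_3 = (195/76)/(87/5) = 325/2204
  n = 4: D(4) = 4(4 + 14/5) = 136/5; numerator = -3(325/2204) - 3(-5/76) = -135/551; a_4 = (-135/551)/(136/5) = -675/74936
  n = 5: D(5) = 5(5 + 14/5) = 39; numerator = -3(-675/74936) - 3(325/2204) = -31125/74936; a_5 = (-31125/74936)/(39) = -10375/974168

r = 9/5; a_0 = 1; a_1 = -15/19; a_2 = -5/76; a_3 = 325/2204; a_4 = -675/74936; a_5 = -10375/974168
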